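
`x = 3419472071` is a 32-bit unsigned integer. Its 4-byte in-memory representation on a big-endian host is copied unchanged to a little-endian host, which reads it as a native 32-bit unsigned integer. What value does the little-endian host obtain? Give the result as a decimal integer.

3419472071 in 32-bit hexadecimal is 0xCBD100C7.
Stored big-endian, the bytes at ascending addresses are CB D1 00 C7.
Read back as little-endian, the first byte is least significant, giving 0xC700D1CB.
0xC700D1CB = 3338719691.

3338719691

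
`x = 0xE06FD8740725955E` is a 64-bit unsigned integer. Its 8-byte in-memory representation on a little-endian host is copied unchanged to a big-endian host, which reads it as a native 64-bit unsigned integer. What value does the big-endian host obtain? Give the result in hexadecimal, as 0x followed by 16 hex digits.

0x5E95250774D86FE0

Stored little-endian, the bytes at ascending addresses are 5E 95 25 07 74 D8 6F E0.
Read back as big-endian, the last byte is least significant, giving 0x5E95250774D86FE0.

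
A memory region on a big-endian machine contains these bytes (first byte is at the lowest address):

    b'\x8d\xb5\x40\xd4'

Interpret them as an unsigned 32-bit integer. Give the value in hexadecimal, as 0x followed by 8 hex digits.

0x8DB540D4

In big-endian order the high byte comes first in memory.
The bytes are already most-significant first: 0x8DB540D4.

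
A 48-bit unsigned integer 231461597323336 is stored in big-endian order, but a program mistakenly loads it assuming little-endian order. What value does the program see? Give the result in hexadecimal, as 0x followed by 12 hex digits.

231461597323336 in 48-bit hexadecimal is 0xD2835A49A048.
Stored big-endian, the bytes at ascending addresses are D2 83 5A 49 A0 48.
Read back as little-endian, the first byte is least significant, giving 0x48A0495A83D2.

0x48A0495A83D2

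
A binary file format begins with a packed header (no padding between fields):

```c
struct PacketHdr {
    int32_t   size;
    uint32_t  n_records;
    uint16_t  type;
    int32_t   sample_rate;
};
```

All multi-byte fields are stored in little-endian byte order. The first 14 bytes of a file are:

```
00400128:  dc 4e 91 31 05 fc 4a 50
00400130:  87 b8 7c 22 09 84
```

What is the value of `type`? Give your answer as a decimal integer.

47239

`type` follows `size` (4 B), `n_records` (4 B), so it starts at offset 4 + 4 = 8 and occupies 2 bytes.
Bytes at offsets 8..9: 87 B8.
In little-endian order the low byte comes first in memory.
Reassemble most-significant byte first: B8 87 → 0xB887.
0xB887 = 47239.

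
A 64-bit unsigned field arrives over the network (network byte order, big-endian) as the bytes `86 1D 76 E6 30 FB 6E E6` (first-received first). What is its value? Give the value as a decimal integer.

9664011106443292390

Big-endian stores the most-significant byte at the lowest address.
The bytes are already most-significant first: 0x861D76E630FB6EE6.
0x861D76E630FB6EE6 = 9664011106443292390.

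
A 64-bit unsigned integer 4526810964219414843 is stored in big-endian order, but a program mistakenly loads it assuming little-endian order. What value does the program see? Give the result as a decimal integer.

4272126589429797438

4526810964219414843 in 64-bit hexadecimal is 0x3ED276967FA4493B.
Stored big-endian, the bytes at ascending addresses are 3E D2 76 96 7F A4 49 3B.
Read back as little-endian, the first byte is least significant, giving 0x3B49A47F9676D23E.
0x3B49A47F9676D23E = 4272126589429797438.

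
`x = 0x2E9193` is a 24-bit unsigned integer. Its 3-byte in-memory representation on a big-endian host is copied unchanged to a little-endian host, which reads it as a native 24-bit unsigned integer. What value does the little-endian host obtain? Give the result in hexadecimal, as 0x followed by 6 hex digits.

Stored big-endian, the bytes at ascending addresses are 2E 91 93.
Read back as little-endian, the first byte is least significant, giving 0x93912E.

0x93912E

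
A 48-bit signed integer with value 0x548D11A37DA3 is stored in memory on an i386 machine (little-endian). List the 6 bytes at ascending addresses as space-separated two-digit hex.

Split into bytes (most-significant first): 54 8D 11 A3 7D A3.
Little-endian: lowest address holds the least-significant byte.
So at ascending addresses the bytes are A3 7D A3 11 8D 54.

A3 7D A3 11 8D 54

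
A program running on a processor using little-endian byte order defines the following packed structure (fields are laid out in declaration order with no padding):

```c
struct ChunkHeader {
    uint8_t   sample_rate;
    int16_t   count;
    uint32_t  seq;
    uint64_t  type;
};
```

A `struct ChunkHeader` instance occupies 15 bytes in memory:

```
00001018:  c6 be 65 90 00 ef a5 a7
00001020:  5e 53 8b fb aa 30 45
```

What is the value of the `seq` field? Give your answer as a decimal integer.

2783903888

`seq` follows `sample_rate` (1 B), `count` (2 B), so it starts at offset 1 + 2 = 3 and occupies 4 bytes.
Bytes at offsets 3..6: 90 00 EF A5.
Little-endian: lowest address holds the least-significant byte.
Reassemble most-significant byte first: A5 EF 00 90 → 0xA5EF0090.
0xA5EF0090 = 2783903888.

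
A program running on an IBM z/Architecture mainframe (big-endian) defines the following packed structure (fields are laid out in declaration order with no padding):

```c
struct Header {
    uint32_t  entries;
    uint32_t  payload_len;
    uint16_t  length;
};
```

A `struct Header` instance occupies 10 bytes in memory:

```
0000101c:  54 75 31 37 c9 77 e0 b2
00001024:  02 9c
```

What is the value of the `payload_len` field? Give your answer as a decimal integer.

3380076722

`payload_len` follows `entries` (4 bytes), so it starts at byte offset 4 and occupies 4 bytes.
Bytes at offsets 4..7: C9 77 E0 B2.
In big-endian order the high byte comes first in memory.
The bytes are already most-significant first: 0xC977E0B2.
0xC977E0B2 = 3380076722.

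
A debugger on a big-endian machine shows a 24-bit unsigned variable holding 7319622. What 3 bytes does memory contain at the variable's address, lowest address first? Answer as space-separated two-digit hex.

7319622 in hexadecimal, padded to 24 bits, is 0x6FB046.
Split into bytes (most-significant first): 6F B0 46.
In big-endian order the high byte comes first in memory.
So the memory order matches the most-significant-first order: 6F B0 46.

6F B0 46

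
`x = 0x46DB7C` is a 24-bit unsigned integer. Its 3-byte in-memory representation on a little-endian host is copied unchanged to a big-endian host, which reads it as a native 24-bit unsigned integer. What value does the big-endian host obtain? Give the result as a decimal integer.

8182598

Stored little-endian, the bytes at ascending addresses are 7C DB 46.
Read back as big-endian, the last byte is least significant, giving 0x7CDB46.
0x7CDB46 = 8182598.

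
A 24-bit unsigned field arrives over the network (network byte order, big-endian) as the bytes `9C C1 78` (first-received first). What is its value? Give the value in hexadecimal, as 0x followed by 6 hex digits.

In big-endian order the high byte comes first in memory.
The bytes are already most-significant first: 0x9CC178.

0x9CC178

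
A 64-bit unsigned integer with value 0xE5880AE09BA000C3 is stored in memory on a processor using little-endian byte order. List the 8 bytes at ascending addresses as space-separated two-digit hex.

C3 00 A0 9B E0 0A 88 E5

Split into bytes (most-significant first): E5 88 0A E0 9B A0 00 C3.
Little-endian stores the least-significant byte at the lowest address.
So at ascending addresses the bytes are C3 00 A0 9B E0 0A 88 E5.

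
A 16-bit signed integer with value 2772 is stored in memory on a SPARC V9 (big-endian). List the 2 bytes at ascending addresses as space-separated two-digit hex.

0A D4

2772 in hexadecimal, padded to 16 bits, is 0x0AD4.
Split into bytes (most-significant first): 0A D4.
In big-endian order the high byte comes first in memory.
So the memory order matches the most-significant-first order: 0A D4.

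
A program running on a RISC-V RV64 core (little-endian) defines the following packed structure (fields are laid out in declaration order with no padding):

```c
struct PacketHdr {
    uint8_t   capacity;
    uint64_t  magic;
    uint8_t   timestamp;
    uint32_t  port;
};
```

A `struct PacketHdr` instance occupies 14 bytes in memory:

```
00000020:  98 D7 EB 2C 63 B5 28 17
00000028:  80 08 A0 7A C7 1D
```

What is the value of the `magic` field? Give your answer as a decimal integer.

9229890720837200855

`magic` follows `capacity` (1 byte), so it starts at byte offset 1 and occupies 8 bytes.
Bytes at offsets 1..8: D7 EB 2C 63 B5 28 17 80.
Little-endian stores the least-significant byte at the lowest address.
Reassemble most-significant byte first: 80 17 28 B5 63 2C EB D7 → 0x801728B5632CEBD7.
0x801728B5632CEBD7 = 9229890720837200855.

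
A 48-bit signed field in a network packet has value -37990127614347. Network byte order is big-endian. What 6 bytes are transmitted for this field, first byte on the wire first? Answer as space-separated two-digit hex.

DD 72 BB F0 46 75

Two's complement of -37990127614347 in 48 bits: 37990127614347 = 0x228D440FB98B; invert → 0xDD72BBF04674; add 1 → 0xDD72BBF04675.
Split into bytes (most-significant first): DD 72 BB F0 46 75.
In big-endian order the high byte comes first in memory.
So the memory order matches the most-significant-first order: DD 72 BB F0 46 75.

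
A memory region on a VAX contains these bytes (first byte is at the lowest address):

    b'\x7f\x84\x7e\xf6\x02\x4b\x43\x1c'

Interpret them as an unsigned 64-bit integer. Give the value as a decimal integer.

Little-endian: lowest address holds the least-significant byte.
Reassemble most-significant byte first: 1C 43 4B 02 F6 7E 84 7F → 0x1C434B02F67E847F.
0x1C434B02F67E847F = 2036553932599100543.

2036553932599100543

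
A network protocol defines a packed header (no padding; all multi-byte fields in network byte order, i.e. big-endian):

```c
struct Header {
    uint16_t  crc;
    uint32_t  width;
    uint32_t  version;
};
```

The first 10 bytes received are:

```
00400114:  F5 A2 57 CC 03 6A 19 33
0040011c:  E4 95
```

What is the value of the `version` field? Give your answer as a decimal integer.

`version` follows `crc` (2 B), `width` (4 B), so it starts at offset 2 + 4 = 6 and occupies 4 bytes.
Bytes at offsets 6..9: 19 33 E4 95.
Big-endian stores the most-significant byte at the lowest address.
The bytes are already most-significant first: 0x1933E495.
0x1933E495 = 422831253.

422831253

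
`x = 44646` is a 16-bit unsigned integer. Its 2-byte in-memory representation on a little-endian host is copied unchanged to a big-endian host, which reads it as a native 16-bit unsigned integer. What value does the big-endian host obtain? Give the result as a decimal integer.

26286

44646 in 16-bit hexadecimal is 0xAE66.
Stored little-endian, the bytes at ascending addresses are 66 AE.
Read back as big-endian, the last byte is least significant, giving 0x66AE.
0x66AE = 26286.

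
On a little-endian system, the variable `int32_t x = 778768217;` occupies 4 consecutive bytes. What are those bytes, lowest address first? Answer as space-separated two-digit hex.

778768217 in hexadecimal, padded to 32 bits, is 0x2E6B0F59.
Split into bytes (most-significant first): 2E 6B 0F 59.
Little-endian stores the least-significant byte at the lowest address.
So at ascending addresses the bytes are 59 0F 6B 2E.

59 0F 6B 2E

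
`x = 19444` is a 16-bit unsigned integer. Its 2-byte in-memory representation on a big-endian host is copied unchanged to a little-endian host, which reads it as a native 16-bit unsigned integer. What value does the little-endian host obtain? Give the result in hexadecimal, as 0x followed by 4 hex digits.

19444 in 16-bit hexadecimal is 0x4BF4.
Stored big-endian, the bytes at ascending addresses are 4B F4.
Read back as little-endian, the first byte is least significant, giving 0xF44B.

0xF44B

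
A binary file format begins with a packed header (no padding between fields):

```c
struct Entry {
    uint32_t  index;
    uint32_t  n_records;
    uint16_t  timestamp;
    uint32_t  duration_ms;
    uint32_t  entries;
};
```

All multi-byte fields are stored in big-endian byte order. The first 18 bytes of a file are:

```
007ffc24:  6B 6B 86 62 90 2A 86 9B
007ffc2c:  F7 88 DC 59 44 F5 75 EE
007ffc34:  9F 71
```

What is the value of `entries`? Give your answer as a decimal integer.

`entries` follows `index` (4 B), `n_records` (4 B), `timestamp` (2 B), `duration_ms` (4 B), so it starts at offset 4 + 4 + 2 + 4 = 14 and occupies 4 bytes.
Bytes at offsets 14..17: 75 EE 9F 71.
In big-endian order the high byte comes first in memory.
The bytes are already most-significant first: 0x75EE9F71.
0x75EE9F71 = 1978572657.

1978572657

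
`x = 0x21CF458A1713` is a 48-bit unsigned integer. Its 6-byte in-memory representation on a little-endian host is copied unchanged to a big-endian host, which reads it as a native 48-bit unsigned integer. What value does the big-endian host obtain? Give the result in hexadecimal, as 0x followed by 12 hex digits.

0x13178A45CF21

Stored little-endian, the bytes at ascending addresses are 13 17 8A 45 CF 21.
Read back as big-endian, the last byte is least significant, giving 0x13178A45CF21.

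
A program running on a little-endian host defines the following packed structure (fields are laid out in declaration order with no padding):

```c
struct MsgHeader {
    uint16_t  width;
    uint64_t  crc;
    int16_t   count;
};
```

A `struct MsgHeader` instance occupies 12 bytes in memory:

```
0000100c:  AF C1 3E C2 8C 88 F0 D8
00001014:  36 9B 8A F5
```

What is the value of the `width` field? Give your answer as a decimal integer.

`width` is the first field, at byte offset 0, occupying 2 bytes.
Bytes at offsets 0..1: AF C1.
In little-endian order the low byte comes first in memory.
Reassemble most-significant byte first: C1 AF → 0xC1AF.
0xC1AF = 49583.

49583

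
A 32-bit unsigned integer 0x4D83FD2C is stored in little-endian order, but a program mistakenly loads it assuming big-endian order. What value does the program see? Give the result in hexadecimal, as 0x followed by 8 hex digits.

0x2CFD834D

Stored little-endian, the bytes at ascending addresses are 2C FD 83 4D.
Read back as big-endian, the last byte is least significant, giving 0x2CFD834D.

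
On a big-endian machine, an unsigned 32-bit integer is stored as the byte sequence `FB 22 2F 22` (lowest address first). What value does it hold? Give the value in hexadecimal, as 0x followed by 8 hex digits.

Big-endian stores the most-significant byte at the lowest address.
The bytes are already most-significant first: 0xFB222F22.

0xFB222F22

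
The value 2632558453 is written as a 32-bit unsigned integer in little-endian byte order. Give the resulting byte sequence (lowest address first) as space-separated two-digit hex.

75 A7 E9 9C

2632558453 in hexadecimal, padded to 32 bits, is 0x9CE9A775.
Split into bytes (most-significant first): 9C E9 A7 75.
Little-endian: lowest address holds the least-significant byte.
So at ascending addresses the bytes are 75 A7 E9 9C.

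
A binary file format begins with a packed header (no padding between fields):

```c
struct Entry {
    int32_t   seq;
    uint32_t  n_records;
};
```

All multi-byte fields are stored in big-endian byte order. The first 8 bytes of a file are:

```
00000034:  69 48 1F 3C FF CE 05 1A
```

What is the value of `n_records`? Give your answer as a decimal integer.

4291691802

`n_records` follows `seq` (4 bytes), so it starts at byte offset 4 and occupies 4 bytes.
Bytes at offsets 4..7: FF CE 05 1A.
In big-endian order the high byte comes first in memory.
The bytes are already most-significant first: 0xFFCE051A.
0xFFCE051A = 4291691802.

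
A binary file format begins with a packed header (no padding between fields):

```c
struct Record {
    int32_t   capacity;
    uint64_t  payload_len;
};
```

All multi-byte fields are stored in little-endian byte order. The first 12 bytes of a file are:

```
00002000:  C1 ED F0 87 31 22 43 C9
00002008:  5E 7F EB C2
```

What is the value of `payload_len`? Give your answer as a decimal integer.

`payload_len` follows `capacity` (4 bytes), so it starts at byte offset 4 and occupies 8 bytes.
Bytes at offsets 4..11: 31 22 43 C9 5E 7F EB C2.
Little-endian stores the least-significant byte at the lowest address.
Reassemble most-significant byte first: C2 EB 7F 5E C9 43 22 31 → 0xC2EB7F5EC9432231.
0xC2EB7F5EC9432231 = 14045459907965297201.

14045459907965297201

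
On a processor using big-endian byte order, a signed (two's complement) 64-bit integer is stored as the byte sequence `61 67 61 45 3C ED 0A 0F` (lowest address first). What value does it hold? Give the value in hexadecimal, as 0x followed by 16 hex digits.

0x616761453CED0A0F

Big-endian: lowest address holds the most-significant byte.
The bytes are already most-significant first: 0x616761453CED0A0F.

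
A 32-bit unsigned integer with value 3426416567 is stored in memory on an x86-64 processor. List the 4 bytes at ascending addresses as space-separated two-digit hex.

3426416567 in hexadecimal, padded to 32 bits, is 0xCC3AF7B7.
Split into bytes (most-significant first): CC 3A F7 B7.
In little-endian order the low byte comes first in memory.
So at ascending addresses the bytes are B7 F7 3A CC.

B7 F7 3A CC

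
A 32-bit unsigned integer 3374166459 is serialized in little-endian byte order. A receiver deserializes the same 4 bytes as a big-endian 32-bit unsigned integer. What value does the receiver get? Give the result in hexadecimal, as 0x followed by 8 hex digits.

3374166459 in 32-bit hexadecimal is 0xC91DB1BB.
Stored little-endian, the bytes at ascending addresses are BB B1 1D C9.
Read back as big-endian, the last byte is least significant, giving 0xBBB11DC9.

0xBBB11DC9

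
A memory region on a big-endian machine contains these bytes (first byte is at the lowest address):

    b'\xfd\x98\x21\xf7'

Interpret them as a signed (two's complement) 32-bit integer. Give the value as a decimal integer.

-40361481

In big-endian order the high byte comes first in memory.
The bytes are already most-significant first: 0xFD9821F7.
Top bit is set, so as a signed 32-bit value this is 0xFD9821F7 − 2^32 = -40361481.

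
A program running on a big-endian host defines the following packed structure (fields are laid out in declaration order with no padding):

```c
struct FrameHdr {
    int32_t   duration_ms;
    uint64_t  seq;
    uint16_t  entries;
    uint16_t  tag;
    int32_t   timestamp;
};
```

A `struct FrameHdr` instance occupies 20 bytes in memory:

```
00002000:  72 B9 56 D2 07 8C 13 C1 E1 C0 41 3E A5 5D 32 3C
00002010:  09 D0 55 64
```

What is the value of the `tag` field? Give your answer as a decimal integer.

12860

`tag` follows `duration_ms` (4 B), `seq` (8 B), `entries` (2 B), so it starts at offset 4 + 8 + 2 = 14 and occupies 2 bytes.
Bytes at offsets 14..15: 32 3C.
In big-endian order the high byte comes first in memory.
The bytes are already most-significant first: 0x323C.
0x323C = 12860.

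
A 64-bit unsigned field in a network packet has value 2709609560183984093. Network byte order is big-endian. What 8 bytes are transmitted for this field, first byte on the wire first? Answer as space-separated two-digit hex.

2709609560183984093 in hexadecimal, padded to 64 bits, is 0x259A7789F2C4CFDD.
Split into bytes (most-significant first): 25 9A 77 89 F2 C4 CF DD.
Big-endian: lowest address holds the most-significant byte.
So the memory order matches the most-significant-first order: 25 9A 77 89 F2 C4 CF DD.

25 9A 77 89 F2 C4 CF DD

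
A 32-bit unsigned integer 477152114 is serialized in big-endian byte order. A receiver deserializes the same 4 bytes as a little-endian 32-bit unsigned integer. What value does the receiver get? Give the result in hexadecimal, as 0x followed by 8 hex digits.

477152114 in 32-bit hexadecimal is 0x1C70C372.
Stored big-endian, the bytes at ascending addresses are 1C 70 C3 72.
Read back as little-endian, the first byte is least significant, giving 0x72C3701C.

0x72C3701C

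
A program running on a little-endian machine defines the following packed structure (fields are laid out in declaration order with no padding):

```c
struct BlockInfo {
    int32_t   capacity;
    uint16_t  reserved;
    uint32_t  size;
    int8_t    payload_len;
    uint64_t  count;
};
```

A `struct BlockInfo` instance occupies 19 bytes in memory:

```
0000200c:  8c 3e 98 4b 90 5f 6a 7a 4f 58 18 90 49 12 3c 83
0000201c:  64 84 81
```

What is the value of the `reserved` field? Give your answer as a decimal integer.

24464

`reserved` follows `capacity` (4 bytes), so it starts at byte offset 4 and occupies 2 bytes.
Bytes at offsets 4..5: 90 5F.
In little-endian order the low byte comes first in memory.
Reassemble most-significant byte first: 5F 90 → 0x5F90.
0x5F90 = 24464.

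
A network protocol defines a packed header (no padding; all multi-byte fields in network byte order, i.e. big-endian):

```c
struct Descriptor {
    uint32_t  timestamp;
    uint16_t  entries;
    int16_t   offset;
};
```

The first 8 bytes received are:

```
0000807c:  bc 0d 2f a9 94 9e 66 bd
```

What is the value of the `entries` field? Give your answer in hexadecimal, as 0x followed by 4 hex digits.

`entries` follows `timestamp` (4 bytes), so it starts at byte offset 4 and occupies 2 bytes.
Bytes at offsets 4..5: 94 9E.
Big-endian: lowest address holds the most-significant byte.
The bytes are already most-significant first: 0x949E.

0x949E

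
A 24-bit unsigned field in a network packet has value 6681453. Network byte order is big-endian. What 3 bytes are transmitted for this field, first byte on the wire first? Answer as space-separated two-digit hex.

6681453 in hexadecimal, padded to 24 bits, is 0x65F36D.
Split into bytes (most-significant first): 65 F3 6D.
Big-endian stores the most-significant byte at the lowest address.
So the memory order matches the most-significant-first order: 65 F3 6D.

65 F3 6D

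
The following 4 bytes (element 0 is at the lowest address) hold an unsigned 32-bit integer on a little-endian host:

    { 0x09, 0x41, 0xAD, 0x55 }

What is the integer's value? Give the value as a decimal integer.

Little-endian stores the least-significant byte at the lowest address.
Reassemble most-significant byte first: 55 AD 41 09 → 0x55AD4109.
0x55AD4109 = 1437417737.

1437417737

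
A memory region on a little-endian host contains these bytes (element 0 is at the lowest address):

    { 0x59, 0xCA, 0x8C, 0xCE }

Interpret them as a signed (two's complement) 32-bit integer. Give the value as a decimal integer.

In little-endian order the low byte comes first in memory.
Reassemble most-significant byte first: CE 8C CA 59 → 0xCE8CCA59.
Top bit is set, so as a signed 32-bit value this is 0xCE8CCA59 − 2^32 = -829633959.

-829633959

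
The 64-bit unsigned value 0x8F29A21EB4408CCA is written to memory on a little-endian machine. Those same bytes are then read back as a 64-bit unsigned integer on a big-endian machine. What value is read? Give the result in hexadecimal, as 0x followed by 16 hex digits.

Stored little-endian, the bytes at ascending addresses are CA 8C 40 B4 1E A2 29 8F.
Read back as big-endian, the last byte is least significant, giving 0xCA8C40B41EA2298F.

0xCA8C40B41EA2298F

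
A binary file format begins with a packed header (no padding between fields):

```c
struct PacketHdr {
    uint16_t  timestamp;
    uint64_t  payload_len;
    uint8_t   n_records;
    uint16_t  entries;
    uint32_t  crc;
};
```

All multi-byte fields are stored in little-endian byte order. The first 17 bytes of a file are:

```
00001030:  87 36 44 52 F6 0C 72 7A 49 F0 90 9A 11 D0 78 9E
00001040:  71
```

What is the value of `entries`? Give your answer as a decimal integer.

`entries` follows `timestamp` (2 B), `payload_len` (8 B), `n_records` (1 B), so it starts at offset 2 + 8 + 1 = 11 and occupies 2 bytes.
Bytes at offsets 11..12: 9A 11.
Little-endian: lowest address holds the least-significant byte.
Reassemble most-significant byte first: 11 9A → 0x119A.
0x119A = 4506.

4506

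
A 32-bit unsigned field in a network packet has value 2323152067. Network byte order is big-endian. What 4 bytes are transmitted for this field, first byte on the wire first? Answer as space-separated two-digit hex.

8A 78 7C C3

2323152067 in hexadecimal, padded to 32 bits, is 0x8A787CC3.
Split into bytes (most-significant first): 8A 78 7C C3.
Big-endian: lowest address holds the most-significant byte.
So the memory order matches the most-significant-first order: 8A 78 7C C3.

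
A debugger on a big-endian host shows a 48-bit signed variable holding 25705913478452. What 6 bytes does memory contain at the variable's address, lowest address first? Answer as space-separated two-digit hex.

25705913478452 in hexadecimal, padded to 48 bits, is 0x17611FD76D34.
Split into bytes (most-significant first): 17 61 1F D7 6D 34.
In big-endian order the high byte comes first in memory.
So the memory order matches the most-significant-first order: 17 61 1F D7 6D 34.

17 61 1F D7 6D 34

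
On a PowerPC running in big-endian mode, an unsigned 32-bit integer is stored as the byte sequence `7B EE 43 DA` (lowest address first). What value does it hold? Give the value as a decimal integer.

2079212506

In big-endian order the high byte comes first in memory.
The bytes are already most-significant first: 0x7BEE43DA.
0x7BEE43DA = 2079212506.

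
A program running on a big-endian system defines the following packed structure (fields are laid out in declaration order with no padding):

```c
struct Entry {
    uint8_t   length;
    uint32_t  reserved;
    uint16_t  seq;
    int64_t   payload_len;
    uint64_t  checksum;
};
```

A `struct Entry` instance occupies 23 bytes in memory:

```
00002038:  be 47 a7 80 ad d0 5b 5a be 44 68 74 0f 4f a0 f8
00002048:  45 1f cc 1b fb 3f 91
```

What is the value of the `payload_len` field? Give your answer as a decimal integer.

6538738924402986912

`payload_len` follows `length` (1 B), `reserved` (4 B), `seq` (2 B), so it starts at offset 1 + 4 + 2 = 7 and occupies 8 bytes.
Bytes at offsets 7..14: 5A BE 44 68 74 0F 4F A0.
Big-endian stores the most-significant byte at the lowest address.
The bytes are already most-significant first: 0x5ABE4468740F4FA0.
0x5ABE4468740F4FA0 = 6538738924402986912.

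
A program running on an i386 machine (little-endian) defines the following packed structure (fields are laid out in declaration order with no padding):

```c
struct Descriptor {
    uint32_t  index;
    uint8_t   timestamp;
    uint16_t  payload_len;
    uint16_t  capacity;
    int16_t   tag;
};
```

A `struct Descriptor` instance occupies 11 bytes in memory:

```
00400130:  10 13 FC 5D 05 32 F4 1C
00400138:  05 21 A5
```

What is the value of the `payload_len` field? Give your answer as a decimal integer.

62514

`payload_len` follows `index` (4 B), `timestamp` (1 B), so it starts at offset 4 + 1 = 5 and occupies 2 bytes.
Bytes at offsets 5..6: 32 F4.
Little-endian stores the least-significant byte at the lowest address.
Reassemble most-significant byte first: F4 32 → 0xF432.
0xF432 = 62514.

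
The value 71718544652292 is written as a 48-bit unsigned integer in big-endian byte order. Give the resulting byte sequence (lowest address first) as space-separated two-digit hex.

71718544652292 in hexadecimal, padded to 48 bits, is 0x413A4660B804.
Split into bytes (most-significant first): 41 3A 46 60 B8 04.
Big-endian stores the most-significant byte at the lowest address.
So the memory order matches the most-significant-first order: 41 3A 46 60 B8 04.

41 3A 46 60 B8 04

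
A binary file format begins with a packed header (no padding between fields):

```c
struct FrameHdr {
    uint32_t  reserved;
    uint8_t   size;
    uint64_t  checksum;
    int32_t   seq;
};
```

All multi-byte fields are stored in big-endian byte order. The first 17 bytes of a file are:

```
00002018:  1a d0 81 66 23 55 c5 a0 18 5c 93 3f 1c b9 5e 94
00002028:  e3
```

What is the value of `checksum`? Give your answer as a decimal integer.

`checksum` follows `reserved` (4 B), `size` (1 B), so it starts at offset 4 + 1 = 5 and occupies 8 bytes.
Bytes at offsets 5..12: 55 C5 A0 18 5C 93 3F 1C.
Big-endian stores the most-significant byte at the lowest address.
The bytes are already most-significant first: 0x55C5A0185C933F1C.
0x55C5A0185C933F1C = 6180522090128686876.

6180522090128686876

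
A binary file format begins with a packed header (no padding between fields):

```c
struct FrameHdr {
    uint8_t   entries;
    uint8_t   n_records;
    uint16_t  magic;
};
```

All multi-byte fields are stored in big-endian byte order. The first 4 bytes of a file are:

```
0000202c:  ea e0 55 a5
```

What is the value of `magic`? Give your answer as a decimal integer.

21925

`magic` follows `entries` (1 B), `n_records` (1 B), so it starts at offset 1 + 1 = 2 and occupies 2 bytes.
Bytes at offsets 2..3: 55 A5.
Big-endian: lowest address holds the most-significant byte.
The bytes are already most-significant first: 0x55A5.
0x55A5 = 21925.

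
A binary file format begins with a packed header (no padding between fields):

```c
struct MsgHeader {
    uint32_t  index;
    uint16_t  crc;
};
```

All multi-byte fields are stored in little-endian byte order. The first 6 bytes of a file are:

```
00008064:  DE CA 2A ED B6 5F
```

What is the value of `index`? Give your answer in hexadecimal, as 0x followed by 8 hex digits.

`index` is the first field, at byte offset 0, occupying 4 bytes.
Bytes at offsets 0..3: DE CA 2A ED.
Little-endian stores the least-significant byte at the lowest address.
Reassemble most-significant byte first: ED 2A CA DE → 0xED2ACADE.

0xED2ACADE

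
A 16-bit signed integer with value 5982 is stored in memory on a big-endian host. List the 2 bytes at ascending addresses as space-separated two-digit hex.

5982 in hexadecimal, padded to 16 bits, is 0x175E.
Split into bytes (most-significant first): 17 5E.
Big-endian stores the most-significant byte at the lowest address.
So the memory order matches the most-significant-first order: 17 5E.

17 5E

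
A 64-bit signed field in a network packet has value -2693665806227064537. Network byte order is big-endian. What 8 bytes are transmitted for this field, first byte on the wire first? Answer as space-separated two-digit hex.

DA 9E 2D 38 8C 38 39 27

Two's complement of -2693665806227064537 in 64 bits: 2693665806227064537 = 0x2561D2C773C7C6D9; invert → 0xDA9E2D388C383926; add 1 → 0xDA9E2D388C383927.
Split into bytes (most-significant first): DA 9E 2D 38 8C 38 39 27.
In big-endian order the high byte comes first in memory.
So the memory order matches the most-significant-first order: DA 9E 2D 38 8C 38 39 27.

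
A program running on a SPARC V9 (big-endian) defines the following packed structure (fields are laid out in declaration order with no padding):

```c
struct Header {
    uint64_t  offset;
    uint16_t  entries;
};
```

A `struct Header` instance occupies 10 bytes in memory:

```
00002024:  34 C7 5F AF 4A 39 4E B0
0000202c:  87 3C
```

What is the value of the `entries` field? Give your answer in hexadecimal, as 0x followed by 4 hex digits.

`entries` follows `offset` (8 bytes), so it starts at byte offset 8 and occupies 2 bytes.
Bytes at offsets 8..9: 87 3C.
Big-endian: lowest address holds the most-significant byte.
The bytes are already most-significant first: 0x873C.

0x873C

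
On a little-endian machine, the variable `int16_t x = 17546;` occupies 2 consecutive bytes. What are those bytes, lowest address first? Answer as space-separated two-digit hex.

8A 44

17546 in hexadecimal, padded to 16 bits, is 0x448A.
Split into bytes (most-significant first): 44 8A.
Little-endian: lowest address holds the least-significant byte.
So at ascending addresses the bytes are 8A 44.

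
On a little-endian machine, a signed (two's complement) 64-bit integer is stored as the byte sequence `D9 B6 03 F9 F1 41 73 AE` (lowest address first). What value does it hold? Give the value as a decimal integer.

-5876280581267671335

In little-endian order the low byte comes first in memory.
Reassemble most-significant byte first: AE 73 41 F1 F9 03 B6 D9 → 0xAE7341F1F903B6D9.
Top bit is set, so as a signed 64-bit value this is 0xAE7341F1F903B6D9 − 2^64 = -5876280581267671335.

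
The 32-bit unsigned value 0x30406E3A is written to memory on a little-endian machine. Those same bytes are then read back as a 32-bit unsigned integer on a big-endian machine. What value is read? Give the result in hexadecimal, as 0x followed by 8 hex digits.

Stored little-endian, the bytes at ascending addresses are 3A 6E 40 30.
Read back as big-endian, the last byte is least significant, giving 0x3A6E4030.

0x3A6E4030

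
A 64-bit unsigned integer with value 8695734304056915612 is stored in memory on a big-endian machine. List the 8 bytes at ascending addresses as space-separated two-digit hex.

8695734304056915612 in hexadecimal, padded to 64 bits, is 0x78AD74470E7DB69C.
Split into bytes (most-significant first): 78 AD 74 47 0E 7D B6 9C.
Big-endian stores the most-significant byte at the lowest address.
So the memory order matches the most-significant-first order: 78 AD 74 47 0E 7D B6 9C.

78 AD 74 47 0E 7D B6 9C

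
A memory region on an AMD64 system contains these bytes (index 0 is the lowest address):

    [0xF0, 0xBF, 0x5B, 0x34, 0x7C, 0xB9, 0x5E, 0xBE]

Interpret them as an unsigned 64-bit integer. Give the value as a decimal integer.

Little-endian: lowest address holds the least-significant byte.
Reassemble most-significant byte first: BE 5E B9 7C 34 5B BF F0 → 0xBE5EB97C345BBFF0.
0xBE5EB97C345BBFF0 = 13717605458122620912.

13717605458122620912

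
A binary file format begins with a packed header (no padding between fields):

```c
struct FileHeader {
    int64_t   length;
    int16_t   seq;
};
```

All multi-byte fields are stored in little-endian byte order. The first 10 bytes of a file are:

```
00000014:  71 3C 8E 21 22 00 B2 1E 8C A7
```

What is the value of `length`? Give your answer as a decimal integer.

2211830513584192625

`length` is the first field, at byte offset 0, occupying 8 bytes.
Bytes at offsets 0..7: 71 3C 8E 21 22 00 B2 1E.
Little-endian: lowest address holds the least-significant byte.
Reassemble most-significant byte first: 1E B2 00 22 21 8E 3C 71 → 0x1EB20022218E3C71.
0x1EB20022218E3C71 = 2211830513584192625.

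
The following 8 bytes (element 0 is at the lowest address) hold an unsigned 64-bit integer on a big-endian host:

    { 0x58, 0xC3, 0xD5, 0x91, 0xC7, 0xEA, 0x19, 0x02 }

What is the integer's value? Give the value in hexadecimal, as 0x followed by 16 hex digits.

In big-endian order the high byte comes first in memory.
The bytes are already most-significant first: 0x58C3D591C7EA1902.

0x58C3D591C7EA1902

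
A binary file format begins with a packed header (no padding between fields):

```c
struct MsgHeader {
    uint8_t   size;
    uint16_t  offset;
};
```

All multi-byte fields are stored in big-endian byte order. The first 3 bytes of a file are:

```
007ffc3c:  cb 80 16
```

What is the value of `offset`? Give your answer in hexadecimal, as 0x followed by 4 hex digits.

0x8016

`offset` follows `size` (1 byte), so it starts at byte offset 1 and occupies 2 bytes.
Bytes at offsets 1..2: 80 16.
Big-endian: lowest address holds the most-significant byte.
The bytes are already most-significant first: 0x8016.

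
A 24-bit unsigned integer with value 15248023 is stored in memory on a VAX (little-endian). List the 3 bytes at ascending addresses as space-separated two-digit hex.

97 AA E8

15248023 in hexadecimal, padded to 24 bits, is 0xE8AA97.
Split into bytes (most-significant first): E8 AA 97.
Little-endian stores the least-significant byte at the lowest address.
So at ascending addresses the bytes are 97 AA E8.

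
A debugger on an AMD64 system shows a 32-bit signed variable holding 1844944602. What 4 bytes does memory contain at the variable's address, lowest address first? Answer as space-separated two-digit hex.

1844944602 in hexadecimal, padded to 32 bits, is 0x6DF79EDA.
Split into bytes (most-significant first): 6D F7 9E DA.
Little-endian stores the least-significant byte at the lowest address.
So at ascending addresses the bytes are DA 9E F7 6D.

DA 9E F7 6D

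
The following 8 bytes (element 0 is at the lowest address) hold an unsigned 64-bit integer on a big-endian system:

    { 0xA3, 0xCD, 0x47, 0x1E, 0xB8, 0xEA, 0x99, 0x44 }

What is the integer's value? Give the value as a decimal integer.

11803168395684911428

Big-endian stores the most-significant byte at the lowest address.
The bytes are already most-significant first: 0xA3CD471EB8EA9944.
0xA3CD471EB8EA9944 = 11803168395684911428.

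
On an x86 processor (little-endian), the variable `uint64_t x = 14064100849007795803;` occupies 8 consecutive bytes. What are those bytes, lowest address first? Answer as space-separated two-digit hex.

5B 1E 61 16 35 B9 2D C3

14064100849007795803 in hexadecimal, padded to 64 bits, is 0xC32DB93516611E5B.
Split into bytes (most-significant first): C3 2D B9 35 16 61 1E 5B.
In little-endian order the low byte comes first in memory.
So at ascending addresses the bytes are 5B 1E 61 16 35 B9 2D C3.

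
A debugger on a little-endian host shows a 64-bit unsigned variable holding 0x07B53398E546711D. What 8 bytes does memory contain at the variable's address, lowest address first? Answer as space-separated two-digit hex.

1D 71 46 E5 98 33 B5 07

Split into bytes (most-significant first): 07 B5 33 98 E5 46 71 1D.
Little-endian stores the least-significant byte at the lowest address.
So at ascending addresses the bytes are 1D 71 46 E5 98 33 B5 07.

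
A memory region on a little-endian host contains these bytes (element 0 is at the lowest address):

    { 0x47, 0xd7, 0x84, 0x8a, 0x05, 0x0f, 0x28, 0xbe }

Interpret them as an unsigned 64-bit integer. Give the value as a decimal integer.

13702218382747948871

Little-endian stores the least-significant byte at the lowest address.
Reassemble most-significant byte first: BE 28 0F 05 8A 84 D7 47 → 0xBE280F058A84D747.
0xBE280F058A84D747 = 13702218382747948871.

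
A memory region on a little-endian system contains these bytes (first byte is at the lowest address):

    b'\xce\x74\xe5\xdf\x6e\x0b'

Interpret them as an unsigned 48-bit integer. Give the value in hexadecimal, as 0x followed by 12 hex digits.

0x0B6EDFE574CE

Little-endian stores the least-significant byte at the lowest address.
Reassemble most-significant byte first: 0B 6E DF E5 74 CE → 0x0B6EDFE574CE.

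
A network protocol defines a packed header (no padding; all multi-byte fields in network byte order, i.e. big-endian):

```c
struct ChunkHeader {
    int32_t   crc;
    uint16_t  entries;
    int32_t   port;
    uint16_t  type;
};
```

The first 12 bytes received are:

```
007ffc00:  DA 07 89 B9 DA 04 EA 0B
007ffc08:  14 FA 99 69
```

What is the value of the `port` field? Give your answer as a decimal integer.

`port` follows `crc` (4 B), `entries` (2 B), so it starts at offset 4 + 2 = 6 and occupies 4 bytes.
Bytes at offsets 6..9: EA 0B 14 FA.
In big-endian order the high byte comes first in memory.
The bytes are already most-significant first: 0xEA0B14FA.
Top bit is set, so as a signed 32-bit value this is 0xEA0B14FA − 2^32 = -368372486.

-368372486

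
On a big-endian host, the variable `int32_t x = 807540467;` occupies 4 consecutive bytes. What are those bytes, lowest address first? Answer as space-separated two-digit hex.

30 22 16 F3

807540467 in hexadecimal, padded to 32 bits, is 0x302216F3.
Split into bytes (most-significant first): 30 22 16 F3.
Big-endian: lowest address holds the most-significant byte.
So the memory order matches the most-significant-first order: 30 22 16 F3.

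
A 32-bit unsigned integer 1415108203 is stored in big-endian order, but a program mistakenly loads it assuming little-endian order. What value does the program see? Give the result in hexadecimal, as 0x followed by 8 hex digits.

1415108203 in 32-bit hexadecimal is 0x5458D66B.
Stored big-endian, the bytes at ascending addresses are 54 58 D6 6B.
Read back as little-endian, the first byte is least significant, giving 0x6BD65854.

0x6BD65854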